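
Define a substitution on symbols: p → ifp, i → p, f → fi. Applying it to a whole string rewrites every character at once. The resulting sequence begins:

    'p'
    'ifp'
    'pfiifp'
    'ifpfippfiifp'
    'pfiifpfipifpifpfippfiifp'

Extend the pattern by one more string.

ifpfippfiifpfipifppfiifppfiifpfipifpifpfippfiifp

φ(pfiifpfipifpifpfippfiifp) expands symbol-by-symbol to ifp fi p p fi ifp fi p ifp p fi ifp p fi ifp fi p ifp ifp fi p p fi ifp; joining the 24 pieces gives the next term.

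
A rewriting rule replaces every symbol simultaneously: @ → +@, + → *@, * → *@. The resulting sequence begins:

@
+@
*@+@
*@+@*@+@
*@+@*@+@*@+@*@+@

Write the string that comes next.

Rewriting the 16 symbols of *@+@*@+@*@+@*@+@ one by one yields *@ +@ *@ +@ *@ +@ *@ +@ *@ +@ *@ +@ *@ +@ *@ +@; concatenated:

*@+@*@+@*@+@*@+@*@+@*@+@*@+@*@+@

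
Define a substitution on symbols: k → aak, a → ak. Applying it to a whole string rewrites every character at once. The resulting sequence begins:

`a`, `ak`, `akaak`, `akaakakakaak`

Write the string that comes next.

akaakakakaakakaakakaakakakaak

Expanding akaakakakaak: a→ak, k→aak, a→ak, a→ak, k→aak, a→ak, k→aak, a→ak, k→aak, a→ak, a→ak, k→aak. Concatenated: ak aak ak ak aak ak aak ak aak ak ak aak.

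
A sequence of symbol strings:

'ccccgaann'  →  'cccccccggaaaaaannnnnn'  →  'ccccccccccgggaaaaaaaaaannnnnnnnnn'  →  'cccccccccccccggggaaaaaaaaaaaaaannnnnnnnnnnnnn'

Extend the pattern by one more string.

Term n consists of 3n+1 c's, followed by n g's, followed by 4n-2 a's, followed by 4n-2 n's (n = 1, 2, …).
For the next term, n = 5, so the run lengths are 16, 5, 18, 18.

ccccccccccccccccgggggaaaaaaaaaaaaaaaaaannnnnnnnnnnnnnnnnn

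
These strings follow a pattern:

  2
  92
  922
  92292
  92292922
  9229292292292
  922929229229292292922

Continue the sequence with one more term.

From term 3 onward, concatenate the last term with the second-to-last: 92·2 = 922, 922·92 = 92292, …
So term 8 is 922929229229292292922·9229292292292.

9229292292292922929229229292292292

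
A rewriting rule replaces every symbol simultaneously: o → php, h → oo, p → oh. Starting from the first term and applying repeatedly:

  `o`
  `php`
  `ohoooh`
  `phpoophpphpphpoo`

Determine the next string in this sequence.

Replace each of the 16 characters of phpoophpphpphpoo in place — oh oo oh php php oh oo oh oh oo oh oh oo oh php php — and concatenate.

ohooohphpphpohooohohooohohooohphpphp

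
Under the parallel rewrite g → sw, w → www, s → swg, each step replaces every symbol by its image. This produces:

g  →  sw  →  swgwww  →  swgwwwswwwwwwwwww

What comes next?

swgwwwswwwwwwwwwwswgwwwwwwwwwwwwwwwwwwwwwwwwwwwwww

Applying the rule to each of the 17 symbols of swgwwwswwwwwwwwww gives the pieces swg www sw www www www swg www www www www www www www www www www, which concatenate to the answer.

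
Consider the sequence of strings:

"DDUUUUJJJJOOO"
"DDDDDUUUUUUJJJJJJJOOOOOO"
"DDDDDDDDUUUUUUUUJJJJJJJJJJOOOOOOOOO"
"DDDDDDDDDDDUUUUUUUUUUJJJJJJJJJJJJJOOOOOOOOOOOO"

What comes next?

DDDDDDDDDDDDDDUUUUUUUUUUUUJJJJJJJJJJJJJJJJOOOOOOOOOOOOOOO

The n-th term is 3n-1 D's then 2n+2 U's then 3n+1 J's then 3n O's (n = 1, 2, …).
Setting n = 5 gives 14, 12, 16, 15 characters in each block.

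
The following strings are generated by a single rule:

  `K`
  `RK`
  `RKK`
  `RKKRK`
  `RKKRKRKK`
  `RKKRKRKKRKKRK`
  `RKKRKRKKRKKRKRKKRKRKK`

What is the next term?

RKKRKRKKRKKRKRKKRKRKKRKKRKRKKRKKRK

This is a Fibonacci-style word recurrence s(k) = s(k−1)·s(k−2): e.g. RK·K = RKK.
Continuing: RKKRKRKKRKKRKRKKRKRKK · RKKRKRKKRKKRK gives term 8.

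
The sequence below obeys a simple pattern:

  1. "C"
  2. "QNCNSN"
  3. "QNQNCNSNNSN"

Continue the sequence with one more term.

QNQNQNCNSNNSNNSN

s(k+1) = QN·s(k)·NSN, so each term gains QN as a prefix and NSN as a suffix.
So the next term is QN·QNQNCNSNNSN·NSN.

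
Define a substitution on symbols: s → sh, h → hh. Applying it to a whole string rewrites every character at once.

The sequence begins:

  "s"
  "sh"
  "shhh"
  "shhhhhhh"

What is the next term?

shhhhhhhhhhhhhhh

Apply φ to shhhhhhh symbol by symbol: s→sh, h→hh, h→hh, h→hh, h→hh, h→hh, h→hh, h→hh; joined: sh hh hh hh hh hh hh hh.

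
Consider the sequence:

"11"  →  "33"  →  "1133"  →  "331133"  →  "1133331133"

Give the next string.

From term 3 onward, concatenate the second-to-last term with the last: 11·33 = 1133, 33·1133 = 331133, …
The next term joins 331133 and 1133331133.

3311331133331133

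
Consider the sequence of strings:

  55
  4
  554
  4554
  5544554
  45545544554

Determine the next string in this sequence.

554455445545544554

Each term (from the third on) is the two preceding terms concatenated in order: term 3 = 55·4 = 554.
Continuing: 5544554 · 45545544554 gives term 7.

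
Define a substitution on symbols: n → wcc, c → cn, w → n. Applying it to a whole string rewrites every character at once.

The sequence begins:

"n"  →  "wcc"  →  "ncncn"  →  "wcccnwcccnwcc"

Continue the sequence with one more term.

Rewriting the 13 symbols of wcccnwcccnwcc one by one yields n cn cn cn wcc n cn cn cn wcc n cn cn; concatenated:

ncncncnwccncncncnwccncncn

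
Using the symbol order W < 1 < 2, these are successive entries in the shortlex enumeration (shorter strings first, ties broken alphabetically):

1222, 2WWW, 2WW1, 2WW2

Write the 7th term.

Continuing the enumeration 3 steps past 2WW2: 2WW2 → 2W1W → 2W11 → (answer).

2W12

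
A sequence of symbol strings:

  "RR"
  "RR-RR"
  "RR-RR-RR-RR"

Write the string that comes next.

Each string is two copies of the previous one joined by '-'.
So the next term is two copies of RR-RR-RR-RR with '-' between the halves.

RR-RR-RR-RR-RR-RR-RR-RR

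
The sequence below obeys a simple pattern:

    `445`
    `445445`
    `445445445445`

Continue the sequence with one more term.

s(k+1) = s(k)·s(k) — each term doubles the last.
So the next term is two copies of 445445445445.

445445445445445445445445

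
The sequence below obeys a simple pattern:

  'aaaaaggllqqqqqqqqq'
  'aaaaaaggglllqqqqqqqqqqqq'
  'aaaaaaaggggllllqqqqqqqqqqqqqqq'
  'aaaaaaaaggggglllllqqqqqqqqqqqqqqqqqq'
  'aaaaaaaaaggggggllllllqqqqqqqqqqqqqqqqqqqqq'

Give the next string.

aaaaaaaaaaggggggglllllllqqqqqqqqqqqqqqqqqqqqqqqq

The n-th term is n+3 a's then n g's then n l's then 3n+3 q's, where the shown terms are n = 2, 3, 4, 5, 6.
For the next term, n = 7, so the run lengths are 10, 7, 7, 24.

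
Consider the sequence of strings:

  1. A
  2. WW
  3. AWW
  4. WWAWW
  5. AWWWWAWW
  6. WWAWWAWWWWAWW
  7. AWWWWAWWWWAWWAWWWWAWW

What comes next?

WWAWWAWWWWAWWAWWWWAWWWWAWWAWWWWAWW

Each term (from the third on) is the two preceding terms concatenated in order: term 3 = A·WW = AWW.
The next term joins WWAWWAWWWWAWW and AWWWWAWWWWAWWAWWWWAWW.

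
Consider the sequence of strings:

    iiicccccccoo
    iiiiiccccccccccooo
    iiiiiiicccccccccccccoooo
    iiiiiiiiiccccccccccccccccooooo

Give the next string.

The n-th term is 2n-1 i's then 3n+1 c's then n o's, where the shown terms are n = 2, 3, 4, 5.
Setting n = 6 gives 11, 19, 6 characters in each block.

iiiiiiiiiiicccccccccccccccccccoooooo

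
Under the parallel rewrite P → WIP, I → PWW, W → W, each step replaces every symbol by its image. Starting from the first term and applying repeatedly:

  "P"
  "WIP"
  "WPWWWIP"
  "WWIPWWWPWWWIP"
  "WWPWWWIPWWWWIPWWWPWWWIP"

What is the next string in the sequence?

WWWIPWWWPWWWIPWWWWPWWWIPWWWWIPWWWPWWWIP

φ(WWPWWWIPWWWWIPWWWPWWWIP) expands symbol-by-symbol to W W WIP W W W PWW WIP W W W W PWW WIP W W W WIP W W W PWW WIP; joining the 23 pieces gives the next term.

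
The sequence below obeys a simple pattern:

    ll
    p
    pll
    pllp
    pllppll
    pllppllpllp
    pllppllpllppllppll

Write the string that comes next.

pllppllpllppllppllpllppllpllp

Each term (from the third on) is the previous term followed by the one before it: term 3 = p·ll = pll.
The next term joins pllppllpllppllppll and pllppllpllp.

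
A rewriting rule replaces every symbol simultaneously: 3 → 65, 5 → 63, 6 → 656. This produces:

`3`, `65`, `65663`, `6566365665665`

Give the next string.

Rewriting the 13 symbols of 6566365665665 one by one yields 656 63 656 656 65 656 63 656 656 63 656 656 63; concatenated:

6566365665665656636566566365665663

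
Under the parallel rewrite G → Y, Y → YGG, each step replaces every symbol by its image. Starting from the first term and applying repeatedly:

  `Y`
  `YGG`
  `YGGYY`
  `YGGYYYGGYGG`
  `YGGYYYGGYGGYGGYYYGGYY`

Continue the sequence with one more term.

Replace each of the 21 characters of YGGYYYGGYGGYGGYYYGGYY in place — YGG Y Y YGG YGG YGG Y Y YGG Y Y YGG Y Y YGG YGG YGG Y Y YGG YGG — and concatenate.

YGGYYYGGYGGYGGYYYGGYYYGGYYYGGYGGYGGYYYGGYGG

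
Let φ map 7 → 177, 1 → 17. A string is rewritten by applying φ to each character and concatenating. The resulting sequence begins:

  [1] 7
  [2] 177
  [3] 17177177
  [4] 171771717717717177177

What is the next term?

φ(171771717717717177177) expands symbol-by-symbol to 17 177 17 177 177 17 177 17 177 177 17 177 177 17 177 17 177 177 17 177 177; joining the 21 pieces gives the next term.

1717717177177171771717717717177177171771717717717177177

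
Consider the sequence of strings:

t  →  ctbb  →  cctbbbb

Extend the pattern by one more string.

s(k+1) = c·s(k)·bb, so each term gains c as a prefix and bb as a suffix.
Applying this once more to cctbbbb:

ccctbbbbbb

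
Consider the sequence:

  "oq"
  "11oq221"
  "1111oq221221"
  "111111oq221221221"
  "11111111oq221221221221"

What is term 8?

11111111111111oq221221221221221221221

Every step adds 11 to the front and 221 to the end of the previous string.
From 11111111oq221221221221, 3 further steps: 11111111oq221221221221 → 1111111111oq221221221221221 → 111111111111oq221221221221221221 → (answer).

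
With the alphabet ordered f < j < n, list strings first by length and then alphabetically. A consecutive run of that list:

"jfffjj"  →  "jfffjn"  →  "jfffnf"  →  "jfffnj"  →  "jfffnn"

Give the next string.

jffjff

Treat jfffnn as a base-3 numeral over the given alphabet and add one, carrying through any trailing n's.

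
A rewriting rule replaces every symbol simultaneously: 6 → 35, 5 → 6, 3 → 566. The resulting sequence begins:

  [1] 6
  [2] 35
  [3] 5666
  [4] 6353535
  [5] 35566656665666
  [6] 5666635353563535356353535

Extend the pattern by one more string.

Replace each of the 25 characters of 5666635353563535356353535 in place — 6 35 35 35 35 566 6 566 6 566 6 35 566 6 566 6 566 6 35 566 6 566 6 566 6 — and concatenate.

6353535355666566656663556665666566635566656665666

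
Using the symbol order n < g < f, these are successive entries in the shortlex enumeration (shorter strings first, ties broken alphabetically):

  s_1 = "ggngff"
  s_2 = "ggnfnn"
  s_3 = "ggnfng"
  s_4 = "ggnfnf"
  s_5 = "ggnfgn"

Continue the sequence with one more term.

Find the rightmost character of ggnfgn below f, bump it to the next letter, and reset everything to its right to n.

ggnfgg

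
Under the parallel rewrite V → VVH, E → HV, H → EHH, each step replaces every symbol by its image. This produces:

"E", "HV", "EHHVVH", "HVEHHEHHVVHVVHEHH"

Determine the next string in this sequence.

Applying the rule to each of the 17 symbols of HVEHHEHHVVHVVHEHH gives the pieces EHH VVH HV EHH EHH HV EHH EHH VVH VVH EHH VVH VVH EHH HV EHH EHH, which concatenate to the answer.

EHHVVHHVEHHEHHHVEHHEHHVVHVVHEHHVVHVVHEHHHVEHHEHH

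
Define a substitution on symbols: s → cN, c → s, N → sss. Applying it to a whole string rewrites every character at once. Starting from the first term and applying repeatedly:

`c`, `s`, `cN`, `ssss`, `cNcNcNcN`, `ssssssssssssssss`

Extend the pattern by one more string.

cNcNcNcNcNcNcNcNcNcNcNcNcNcNcNcN

φ(ssssssssssssssss) expands symbol-by-symbol to cN cN cN cN cN cN cN cN cN cN cN cN cN cN cN cN; joining the 16 pieces gives the next term.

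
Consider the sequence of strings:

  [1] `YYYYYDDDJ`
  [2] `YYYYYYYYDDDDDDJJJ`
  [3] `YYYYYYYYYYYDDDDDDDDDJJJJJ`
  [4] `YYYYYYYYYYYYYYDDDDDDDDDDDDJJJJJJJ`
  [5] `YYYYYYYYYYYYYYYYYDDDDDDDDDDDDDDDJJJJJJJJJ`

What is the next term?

Reading off run lengths: Y runs 5, 8, 11, 14, 17; D runs 3, 6, 9, 12, 15; J runs 1, 3, 5, 7, 9 — each is linear in n (n = 1, 2, …).
At n = 6 the blocks have lengths 20, 18, 11.

YYYYYYYYYYYYYYYYYYYYDDDDDDDDDDDDDDDDDDJJJJJJJJJJJ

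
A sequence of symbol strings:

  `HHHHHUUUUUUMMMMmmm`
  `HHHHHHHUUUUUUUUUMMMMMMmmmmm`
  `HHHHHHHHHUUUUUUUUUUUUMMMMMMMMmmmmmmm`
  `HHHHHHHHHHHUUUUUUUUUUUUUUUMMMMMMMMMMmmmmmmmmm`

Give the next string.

HHHHHHHHHHHHHUUUUUUUUUUUUUUUUUUMMMMMMMMMMMMmmmmmmmmmmm

Reading off run lengths: H runs 5, 7, 9, 11; U runs 6, 9, 12, 15; M runs 4, 6, 8, 10; m runs 3, 5, 7, 9 — each is linear in n, where the shown terms are n = 2, 3, 4, 5.
For the next term, n = 6, so the run lengths are 13, 18, 12, 11.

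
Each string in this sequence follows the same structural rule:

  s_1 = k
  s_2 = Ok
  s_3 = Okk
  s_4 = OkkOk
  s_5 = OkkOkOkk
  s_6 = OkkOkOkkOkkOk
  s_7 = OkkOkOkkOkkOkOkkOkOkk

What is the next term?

OkkOkOkkOkkOkOkkOkOkkOkkOkOkkOkkOk

From term 3 onward, concatenate the last term with the second-to-last: Ok·k = Okk, Okk·Ok = OkkOk, …
Continuing: OkkOkOkkOkkOkOkkOkOkk · OkkOkOkkOkkOk gives term 8.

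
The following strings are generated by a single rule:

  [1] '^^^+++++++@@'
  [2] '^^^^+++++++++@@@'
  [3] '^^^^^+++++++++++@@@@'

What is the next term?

Each string has the form ^^{n} +^{2n+1} @^{n-1}, where the shown terms are n = 3, 4, 5.
Setting n = 6 gives 6, 13, 5 characters in each block.

^^^^^^+++++++++++++@@@@@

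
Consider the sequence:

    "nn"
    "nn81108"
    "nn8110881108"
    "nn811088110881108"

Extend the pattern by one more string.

nn81108811088110881108

Each term is the previous one with 81108 appended.
One more step from nn811088110881108 gives the answer.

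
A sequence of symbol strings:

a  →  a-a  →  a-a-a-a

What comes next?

a-a-a-a-a-a-a-a

Each string is two copies of the previous one joined by '-'.
One more doubling of a-a-a-a gives the answer.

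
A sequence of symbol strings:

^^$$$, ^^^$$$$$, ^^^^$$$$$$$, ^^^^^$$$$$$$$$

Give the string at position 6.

^^^^^^^$$$$$$$$$$$$$

Term n consists of n+1 ^'s, followed by 2n+1 $'s (n = 1, 2, …).
For term 6, n = 6, so the run lengths are 7, 13.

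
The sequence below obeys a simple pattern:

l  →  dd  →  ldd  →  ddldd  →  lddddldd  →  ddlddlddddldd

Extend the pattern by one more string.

Each term (from the third on) is the two preceding terms concatenated in order: term 3 = l·dd = ldd.
So term 7 is lddddldd·ddlddlddddldd.

lddddlddddlddlddddldd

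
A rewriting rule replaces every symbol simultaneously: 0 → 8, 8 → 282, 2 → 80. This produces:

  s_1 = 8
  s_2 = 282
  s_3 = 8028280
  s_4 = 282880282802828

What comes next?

φ(282880282802828) expands symbol-by-symbol to 80 282 80 282 282 8 80 282 80 282 8 80 282 80 282; joining the 15 pieces gives the next term.

80282802822828802828028288028280282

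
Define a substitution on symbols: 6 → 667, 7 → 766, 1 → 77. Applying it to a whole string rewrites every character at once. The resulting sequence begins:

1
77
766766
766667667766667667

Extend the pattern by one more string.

766667667667667766667667766766667667667667766667667766

φ(766667667766667667) expands symbol-by-symbol to 766 667 667 667 667 766 667 667 766 766 667 667 667 667 766 667 667 766; joining the 18 pieces gives the next term.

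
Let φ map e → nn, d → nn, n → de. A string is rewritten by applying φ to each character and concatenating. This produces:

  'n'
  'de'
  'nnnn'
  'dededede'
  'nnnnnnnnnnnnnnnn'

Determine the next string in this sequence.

dededededededededededededededede

φ(nnnnnnnnnnnnnnnn) expands symbol-by-symbol to de de de de de de de de de de de de de de de de; joining the 16 pieces gives the next term.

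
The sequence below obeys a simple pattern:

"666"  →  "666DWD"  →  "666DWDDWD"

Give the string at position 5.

666DWDDWDDWDDWD

The strings grow by a fixed suffix DWD each time.
From 666DWDDWD, 2 further steps: 666DWDDWD → 666DWDDWDDWD → (answer).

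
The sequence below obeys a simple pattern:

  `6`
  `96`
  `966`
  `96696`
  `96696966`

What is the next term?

9669696696696

This is a Fibonacci-style word recurrence s(k) = s(k−1)·s(k−2): e.g. 96·6 = 966.
Continuing: 96696966 · 96696 gives term 6.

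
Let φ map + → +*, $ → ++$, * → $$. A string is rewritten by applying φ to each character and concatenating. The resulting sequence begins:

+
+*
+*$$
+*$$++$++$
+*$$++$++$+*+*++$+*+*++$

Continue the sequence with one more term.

Rewriting the 24 symbols of +*$$++$++$+*+*++$+*+*++$ one by one yields +* $$ ++$ ++$ +* +* ++$ +* +* ++$ +* $$ +* $$ +* +* ++$ +* $$ +* $$ +* +* ++$; concatenated:

+*$$++$++$+*+*++$+*+*++$+*$$+*$$+*+*++$+*$$+*$$+*+*++$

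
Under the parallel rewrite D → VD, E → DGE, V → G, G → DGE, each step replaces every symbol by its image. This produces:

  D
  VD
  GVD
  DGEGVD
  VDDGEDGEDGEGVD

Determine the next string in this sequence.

Rewriting the 14 symbols of VDDGEDGEDGEGVD one by one yields G VD VD DGE DGE VD DGE DGE VD DGE DGE DGE G VD; concatenated:

GVDVDDGEDGEVDDGEDGEVDDGEDGEDGEGVD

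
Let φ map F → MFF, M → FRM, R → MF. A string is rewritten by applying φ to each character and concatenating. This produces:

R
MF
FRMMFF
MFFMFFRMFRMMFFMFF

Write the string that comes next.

Rewriting the 17 symbols of MFFMFFRMFRMMFFMFF one by one yields FRM MFF MFF FRM MFF MFF MF FRM MFF MF FRM FRM MFF MFF FRM MFF MFF; concatenated:

FRMMFFMFFFRMMFFMFFMFFRMMFFMFFRMFRMMFFMFFFRMMFFMFF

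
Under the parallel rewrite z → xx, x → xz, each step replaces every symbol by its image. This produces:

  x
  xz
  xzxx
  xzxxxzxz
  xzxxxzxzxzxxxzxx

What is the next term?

xzxxxzxzxzxxxzxxxzxxxzxzxzxxxzxz

Replace each of the 16 characters of xzxxxzxzxzxxxzxx in place — xz xx xz xz xz xx xz xx xz xx xz xz xz xx xz xz — and concatenate.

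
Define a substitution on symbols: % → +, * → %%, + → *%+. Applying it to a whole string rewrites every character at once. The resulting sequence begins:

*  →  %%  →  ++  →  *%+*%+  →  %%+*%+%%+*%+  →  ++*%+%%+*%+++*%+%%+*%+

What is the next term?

Applying the rule to each of the 22 symbols of ++*%+%%+*%+++*%+%%+*%+ gives the pieces *%+ *%+ %% + *%+ + + *%+ %% + *%+ *%+ *%+ %% + *%+ + + *%+ %% + *%+, which concatenate to the answer.

*%+*%+%%+*%+++*%+%%+*%+*%+*%+%%+*%+++*%+%%+*%+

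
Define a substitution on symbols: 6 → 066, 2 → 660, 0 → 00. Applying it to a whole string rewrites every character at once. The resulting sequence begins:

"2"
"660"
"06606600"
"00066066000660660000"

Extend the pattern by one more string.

000000066066000660660000000660660006606600000000

Applying the rule to each of the 20 symbols of 00066066000660660000 gives the pieces 00 00 00 066 066 00 066 066 00 00 00 066 066 00 066 066 00 00 00 00, which concatenate to the answer.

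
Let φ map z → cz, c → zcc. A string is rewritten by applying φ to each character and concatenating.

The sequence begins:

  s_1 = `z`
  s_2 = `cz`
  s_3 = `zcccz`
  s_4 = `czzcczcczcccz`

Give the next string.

zccczczzcczccczzcczccczzcczcczcccz

φ(czzcczcczcccz) expands symbol-by-symbol to zcc cz cz zcc zcc cz zcc zcc cz zcc zcc zcc cz; joining the 13 pieces gives the next term.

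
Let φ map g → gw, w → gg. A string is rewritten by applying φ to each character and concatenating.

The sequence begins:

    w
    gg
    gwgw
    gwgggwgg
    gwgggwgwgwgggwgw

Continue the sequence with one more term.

Rewriting the 16 symbols of gwgggwgwgwgggwgw one by one yields gw gg gw gw gw gg gw gg gw gg gw gw gw gg gw gg; concatenated:

gwgggwgwgwgggwgggwgggwgwgwgggwgg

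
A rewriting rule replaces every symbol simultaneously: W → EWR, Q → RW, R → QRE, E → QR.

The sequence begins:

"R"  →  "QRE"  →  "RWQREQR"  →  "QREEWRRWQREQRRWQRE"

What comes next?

Rewriting the 18 symbols of QREEWRRWQREQRRWQRE one by one yields RW QRE QR QR EWR QRE QRE EWR RW QRE QR RW QRE QRE EWR RW QRE QR; concatenated:

RWQREQRQREWRQREQREEWRRWQREQRRWQREQREEWRRWQREQR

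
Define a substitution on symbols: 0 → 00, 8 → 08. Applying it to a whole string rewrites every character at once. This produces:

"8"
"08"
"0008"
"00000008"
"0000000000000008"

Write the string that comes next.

00000000000000000000000000000008

φ(0000000000000008) expands symbol-by-symbol to 00 00 00 00 00 00 00 00 00 00 00 00 00 00 00 08; joining the 16 pieces gives the next term.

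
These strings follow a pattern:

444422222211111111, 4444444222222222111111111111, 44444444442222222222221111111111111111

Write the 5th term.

Term n consists of 3n-2 4's, followed by 3n 2's, followed by 4n 1's, where the shown terms are n = 2, 3, 4.
For term 5, n = 6, so the run lengths are 16, 18, 24.

4444444444444444222222222222222222111111111111111111111111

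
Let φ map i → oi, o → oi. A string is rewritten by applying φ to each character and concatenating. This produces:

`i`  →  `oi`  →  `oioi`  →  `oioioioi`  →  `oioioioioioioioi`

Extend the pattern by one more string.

oioioioioioioioioioioioioioioioi

φ(oioioioioioioioi) expands symbol-by-symbol to oi oi oi oi oi oi oi oi oi oi oi oi oi oi oi oi; joining the 16 pieces gives the next term.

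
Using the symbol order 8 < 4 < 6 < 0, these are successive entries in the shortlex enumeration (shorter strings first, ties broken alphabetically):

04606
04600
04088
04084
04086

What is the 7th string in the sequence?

Continuing the enumeration 2 steps past 04086: 04086 → 04080 → (answer).

04048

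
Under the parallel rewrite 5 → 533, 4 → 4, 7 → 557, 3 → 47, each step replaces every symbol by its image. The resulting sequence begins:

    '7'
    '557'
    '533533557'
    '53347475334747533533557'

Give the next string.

Rewriting the 23 symbols of 53347475334747533533557 one by one yields 533 47 47 4 557 4 557 533 47 47 4 557 4 557 533 47 47 533 47 47 533 533 557; concatenated:

53347474557455753347474557455753347475334747533533557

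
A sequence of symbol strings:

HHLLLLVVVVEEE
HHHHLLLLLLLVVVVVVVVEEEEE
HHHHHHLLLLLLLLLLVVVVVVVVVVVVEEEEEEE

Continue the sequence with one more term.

HHHHHHHHLLLLLLLLLLLLLVVVVVVVVVVVVVVVVEEEEEEEEE

The n-th term is 2n H's then 3n+1 L's then 4n V's then 2n+1 E's (n = 1, 2, …).
At n = 4 the blocks have lengths 8, 13, 16, 9.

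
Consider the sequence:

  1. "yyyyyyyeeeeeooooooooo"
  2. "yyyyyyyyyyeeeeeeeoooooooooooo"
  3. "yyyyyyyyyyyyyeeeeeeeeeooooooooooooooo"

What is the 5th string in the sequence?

yyyyyyyyyyyyyyyyyyyeeeeeeeeeeeeeooooooooooooooooooooo

Term n consists of 3n+1 y's, followed by 2n+1 e's, followed by 3n+3 o's, where the shown terms are n = 2, 3, 4.
At n = 6 the blocks have lengths 19, 13, 21.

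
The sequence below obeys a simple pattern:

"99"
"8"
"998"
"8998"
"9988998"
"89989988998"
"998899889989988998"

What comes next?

This is a Fibonacci-style word recurrence s(k) = s(k−2)·s(k−1): e.g. 99·8 = 998.
The next term joins 89989988998 and 998899889989988998.

89989988998998899889989988998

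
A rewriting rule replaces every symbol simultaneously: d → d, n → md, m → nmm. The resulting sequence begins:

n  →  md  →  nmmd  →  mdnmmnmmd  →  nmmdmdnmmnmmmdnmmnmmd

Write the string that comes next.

Rewriting the 21 symbols of nmmdmdnmmnmmmdnmmnmmd one by one yields md nmm nmm d nmm d md nmm nmm md nmm nmm nmm d md nmm nmm md nmm nmm d; concatenated:

mdnmmnmmdnmmdmdnmmnmmmdnmmnmmnmmdmdnmmnmmmdnmmnmmd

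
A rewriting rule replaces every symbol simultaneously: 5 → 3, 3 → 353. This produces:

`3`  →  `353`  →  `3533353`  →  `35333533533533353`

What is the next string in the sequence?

Replace each of the 17 characters of 35333533533533353 in place — 353 3 353 353 353 3 353 353 3 353 353 3 353 353 353 3 353 — and concatenate.

35333533533533353353335335333533533533353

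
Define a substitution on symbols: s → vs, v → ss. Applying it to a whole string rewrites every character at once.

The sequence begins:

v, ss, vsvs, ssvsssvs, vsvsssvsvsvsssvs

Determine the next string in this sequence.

Applying the rule to each of the 16 symbols of vsvsssvsvsvsssvs gives the pieces ss vs ss vs vs vs ss vs ss vs ss vs vs vs ss vs, which concatenate to the answer.

ssvsssvsvsvsssvsssvsssvsvsvsssvs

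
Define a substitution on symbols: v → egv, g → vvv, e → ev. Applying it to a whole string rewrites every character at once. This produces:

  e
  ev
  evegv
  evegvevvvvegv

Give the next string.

Rewriting the 13 symbols of evegvevvvvegv one by one yields ev egv ev vvv egv ev egv egv egv egv ev vvv egv; concatenated:

evegvevvvvegvevegvegvegvegvevvvvegv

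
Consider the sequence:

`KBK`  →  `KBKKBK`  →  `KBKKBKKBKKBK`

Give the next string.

Every step duplicates the string.
One more doubling of KBKKBKKBKKBK gives the answer.

KBKKBKKBKKBKKBKKBKKBKKBK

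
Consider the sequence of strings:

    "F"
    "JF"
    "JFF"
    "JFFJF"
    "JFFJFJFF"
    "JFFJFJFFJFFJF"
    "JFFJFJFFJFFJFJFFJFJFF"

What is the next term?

From term 3 onward, concatenate the last term with the second-to-last: JF·F = JFF, JFF·JF = JFFJF, …
The next term joins JFFJFJFFJFFJFJFFJFJFF and JFFJFJFFJFFJF.

JFFJFJFFJFFJFJFFJFJFFJFFJFJFFJFFJF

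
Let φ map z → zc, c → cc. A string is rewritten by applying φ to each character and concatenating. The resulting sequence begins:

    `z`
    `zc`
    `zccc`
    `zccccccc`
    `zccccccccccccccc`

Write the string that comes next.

Rewriting the 16 symbols of zccccccccccccccc one by one yields zc cc cc cc cc cc cc cc cc cc cc cc cc cc cc cc; concatenated:

zccccccccccccccccccccccccccccccc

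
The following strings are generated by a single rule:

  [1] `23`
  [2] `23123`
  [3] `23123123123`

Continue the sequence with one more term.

23123123123123123123123

s(k+1) = s(k)·1·s(k) — each term doubles the last with '1' between the halves.
One more doubling of 23123123123 gives the answer.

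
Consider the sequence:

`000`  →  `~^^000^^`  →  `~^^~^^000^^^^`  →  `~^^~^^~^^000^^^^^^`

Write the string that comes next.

Each term wraps the previous one in ~^^ on the left and ^^ on the right.
Applying this once more to ~^^~^^~^^000^^^^^^:

~^^~^^~^^~^^000^^^^^^^^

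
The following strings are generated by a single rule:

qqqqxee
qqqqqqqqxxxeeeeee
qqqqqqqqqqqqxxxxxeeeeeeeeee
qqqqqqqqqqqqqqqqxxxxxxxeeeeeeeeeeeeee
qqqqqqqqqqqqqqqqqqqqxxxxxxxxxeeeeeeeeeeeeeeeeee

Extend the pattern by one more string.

qqqqqqqqqqqqqqqqqqqqqqqqxxxxxxxxxxxeeeeeeeeeeeeeeeeeeeeee

The n-th term is 4n q's then 2n-1 x's then 4n-2 e's (n = 1, 2, …).
Setting n = 6 gives 24, 11, 22 characters in each block.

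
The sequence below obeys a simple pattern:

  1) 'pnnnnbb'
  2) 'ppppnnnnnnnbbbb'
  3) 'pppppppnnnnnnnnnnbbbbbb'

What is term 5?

pppppppppppppnnnnnnnnnnnnnnnnbbbbbbbbbb

The n-th term is 3n-2 p's then 3n+1 n's then 2n b's (n = 1, 2, …).
For term 5, n = 5, so the run lengths are 13, 16, 10.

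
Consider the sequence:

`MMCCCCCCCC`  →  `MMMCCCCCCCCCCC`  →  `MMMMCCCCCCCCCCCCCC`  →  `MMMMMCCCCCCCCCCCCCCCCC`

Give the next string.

Term n consists of n M's, followed by 3n+2 C's, where the shown terms are n = 2, 3, 4, 5.
For the next term, n = 6, so the run lengths are 6, 20.

MMMMMMCCCCCCCCCCCCCCCCCCCC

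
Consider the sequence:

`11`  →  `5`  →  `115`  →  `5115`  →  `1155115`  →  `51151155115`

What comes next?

115511551151155115

Each term (from the third on) is the two preceding terms concatenated in order: term 3 = 11·5 = 115.
Continuing: 1155115 · 51151155115 gives term 7.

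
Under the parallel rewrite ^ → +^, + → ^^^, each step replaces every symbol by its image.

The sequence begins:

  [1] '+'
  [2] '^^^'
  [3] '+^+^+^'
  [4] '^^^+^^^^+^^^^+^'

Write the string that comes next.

Applying the rule to each of the 15 symbols of ^^^+^^^^+^^^^+^ gives the pieces +^ +^ +^ ^^^ +^ +^ +^ +^ ^^^ +^ +^ +^ +^ ^^^ +^, which concatenate to the answer.

+^+^+^^^^+^+^+^+^^^^+^+^+^+^^^^+^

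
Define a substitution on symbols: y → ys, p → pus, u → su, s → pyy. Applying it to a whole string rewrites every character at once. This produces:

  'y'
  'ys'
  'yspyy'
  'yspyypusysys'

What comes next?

yspyypusysyspussupyyyspyyyspyy

Rewriting each symbol of yspyypusysys: y→ys, s→pyy, p→pus, y→ys, y→ys, p→pus, u→su, s→pyy, y→ys, s→pyy, y→ys, s→pyy, which concatenates to ys pyy pus ys ys pus su pyy ys pyy ys pyy.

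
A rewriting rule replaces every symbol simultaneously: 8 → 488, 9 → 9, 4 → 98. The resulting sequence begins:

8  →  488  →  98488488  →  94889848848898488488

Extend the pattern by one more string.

9984884889488984884889848848894889848848898488488

Applying the rule to each of the 20 symbols of 94889848848898488488 gives the pieces 9 98 488 488 9 488 98 488 488 98 488 488 9 488 98 488 488 98 488 488, which concatenate to the answer.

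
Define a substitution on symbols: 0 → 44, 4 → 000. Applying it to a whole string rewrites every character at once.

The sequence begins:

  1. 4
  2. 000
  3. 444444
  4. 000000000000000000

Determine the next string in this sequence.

444444444444444444444444444444444444

Replace each of the 18 characters of 000000000000000000 in place — 44 44 44 44 44 44 44 44 44 44 44 44 44 44 44 44 44 44 — and concatenate.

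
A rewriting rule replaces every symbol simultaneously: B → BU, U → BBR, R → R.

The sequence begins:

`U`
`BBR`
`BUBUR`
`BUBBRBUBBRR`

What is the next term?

Apply φ to BUBBRBUBBRR symbol by symbol: B→BU, U→BBR, B→BU, B→BU, R→R, B→BU, U→BBR, B→BU, B→BU, R→R, R→R; joined: BU BBR BU BU R BU BBR BU BU R R.

BUBBRBUBURBUBBRBUBURR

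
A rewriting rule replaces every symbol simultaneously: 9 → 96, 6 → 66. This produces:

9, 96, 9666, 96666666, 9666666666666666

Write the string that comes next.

Replace each of the 16 characters of 9666666666666666 in place — 96 66 66 66 66 66 66 66 66 66 66 66 66 66 66 66 — and concatenate.

96666666666666666666666666666666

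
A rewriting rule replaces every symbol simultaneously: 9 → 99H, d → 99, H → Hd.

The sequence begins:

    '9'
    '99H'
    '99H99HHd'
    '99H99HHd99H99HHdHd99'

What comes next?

99H99HHd99H99HHdHd9999H99HHd99H99HHdHd99Hd9999H99H

φ(99H99HHd99H99HHdHd99) expands symbol-by-symbol to 99H 99H Hd 99H 99H Hd Hd 99 99H 99H Hd 99H 99H Hd Hd 99 Hd 99 99H 99H; joining the 20 pieces gives the next term.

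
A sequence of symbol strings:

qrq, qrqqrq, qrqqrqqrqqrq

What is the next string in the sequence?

Each string is two copies of the previous one concatenated.
One more doubling of qrqqrqqrqqrq gives the answer.

qrqqrqqrqqrqqrqqrqqrqqrq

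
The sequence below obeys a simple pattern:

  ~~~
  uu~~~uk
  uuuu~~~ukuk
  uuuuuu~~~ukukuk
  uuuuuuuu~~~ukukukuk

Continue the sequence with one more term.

Each term wraps the previous one in uu on the left and uk on the right.
Applying this once more to uuuuuuuu~~~ukukukuk:

uuuuuuuuuu~~~ukukukukuk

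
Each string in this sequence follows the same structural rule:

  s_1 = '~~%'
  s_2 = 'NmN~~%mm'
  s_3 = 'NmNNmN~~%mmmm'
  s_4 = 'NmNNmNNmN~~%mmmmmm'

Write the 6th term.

s(k+1) = NmN·s(k)·mm, so each term gains NmN as a prefix and mm as a suffix.
From NmNNmNNmN~~%mmmmmm, 2 further steps: NmNNmNNmN~~%mmmmmm → NmNNmNNmNNmN~~%mmmmmmmm → (answer).

NmNNmNNmNNmNNmN~~%mmmmmmmmmm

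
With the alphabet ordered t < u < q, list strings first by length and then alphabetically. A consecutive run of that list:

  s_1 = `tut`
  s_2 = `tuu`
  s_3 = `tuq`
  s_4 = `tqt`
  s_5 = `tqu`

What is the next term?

The successor of tqu increments the rightmost position that isn't already q and resets every position after it to t.

tqq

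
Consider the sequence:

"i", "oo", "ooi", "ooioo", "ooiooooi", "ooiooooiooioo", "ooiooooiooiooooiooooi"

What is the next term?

Each term (from the third on) is the previous term followed by the one before it: term 3 = oo·i = ooi.
So term 8 is ooiooooiooiooooiooooi·ooiooooiooioo.

ooiooooiooiooooiooooiooiooooiooioo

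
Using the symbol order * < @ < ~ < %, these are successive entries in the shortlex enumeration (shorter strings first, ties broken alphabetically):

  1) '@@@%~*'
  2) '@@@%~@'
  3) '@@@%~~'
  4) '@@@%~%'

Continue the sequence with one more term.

Find the rightmost character of @@@%~% below %, bump it to the next letter, and reset everything to its right to *.

@@@%%*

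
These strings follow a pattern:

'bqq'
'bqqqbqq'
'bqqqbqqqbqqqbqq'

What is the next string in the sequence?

Every step duplicates the string with 'q' between the halves.
So the next term is two copies of bqqqbqqqbqqqbqq with 'q' between the halves.

bqqqbqqqbqqqbqqqbqqqbqqqbqqqbqq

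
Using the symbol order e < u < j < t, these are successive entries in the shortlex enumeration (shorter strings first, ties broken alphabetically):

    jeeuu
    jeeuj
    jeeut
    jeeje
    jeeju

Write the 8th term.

Stepping forward 3 times from jeeju: jeeju → jeejj → jeejt, then the target.

jeete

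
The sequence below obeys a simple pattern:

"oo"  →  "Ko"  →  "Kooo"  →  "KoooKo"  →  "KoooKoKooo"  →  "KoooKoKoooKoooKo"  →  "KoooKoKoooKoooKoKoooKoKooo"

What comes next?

From term 3 onward, concatenate the last term with the second-to-last: Ko·oo = Kooo, Kooo·Ko = KoooKo, …
So term 8 is KoooKoKoooKoooKoKoooKoKooo·KoooKoKoooKoooKo.

KoooKoKoooKoooKoKoooKoKoooKoooKoKoooKoooKo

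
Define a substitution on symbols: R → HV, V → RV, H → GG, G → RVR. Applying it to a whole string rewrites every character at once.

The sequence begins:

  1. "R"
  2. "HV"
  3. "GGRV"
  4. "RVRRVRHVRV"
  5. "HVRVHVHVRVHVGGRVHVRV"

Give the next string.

GGRVHVRVGGRVGGRVHVRVGGRVRVRRVRHVRVGGRVHVRV

Replace each of the 20 characters of HVRVHVHVRVHVGGRVHVRV in place — GG RV HV RV GG RV GG RV HV RV GG RV RVR RVR HV RV GG RV HV RV — and concatenate.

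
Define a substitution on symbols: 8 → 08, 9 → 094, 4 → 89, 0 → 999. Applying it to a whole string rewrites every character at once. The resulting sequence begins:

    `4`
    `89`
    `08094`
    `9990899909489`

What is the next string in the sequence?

Rewriting the 13 symbols of 9990899909489 one by one yields 094 094 094 999 08 094 094 094 999 094 89 08 094; concatenated:

094094094999080940940949990948908094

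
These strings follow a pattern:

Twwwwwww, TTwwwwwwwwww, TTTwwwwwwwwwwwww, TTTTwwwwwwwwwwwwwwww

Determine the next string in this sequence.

TTTTTwwwwwwwwwwwwwwwwwww

The n-th term is n-1 T's then 3n+1 w's, where the shown terms are n = 2, 3, 4, 5.
For the next term, n = 6, so the run lengths are 5, 19.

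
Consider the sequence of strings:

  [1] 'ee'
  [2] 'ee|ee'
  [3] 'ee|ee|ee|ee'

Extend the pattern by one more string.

s(k+1) = s(k)·|·s(k) — each term doubles the last with '|' between the halves.
Doubling ee|ee|ee|ee with '|' between the halves:

ee|ee|ee|ee|ee|ee|ee|ee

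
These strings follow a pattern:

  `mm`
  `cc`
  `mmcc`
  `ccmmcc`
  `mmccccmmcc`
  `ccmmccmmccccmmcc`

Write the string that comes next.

Each term (from the third on) is the two preceding terms concatenated in order: term 3 = mm·cc = mmcc.
The next term joins mmccccmmcc and ccmmccmmccccmmcc.

mmccccmmccccmmccmmccccmmcc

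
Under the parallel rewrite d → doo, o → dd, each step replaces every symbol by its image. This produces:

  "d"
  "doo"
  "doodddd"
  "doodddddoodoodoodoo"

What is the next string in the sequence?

Rewriting the 19 symbols of doodddddoodoodoodoo one by one yields doo dd dd doo doo doo doo doo dd dd doo dd dd doo dd dd doo dd dd; concatenated:

doodddddoodoodoodoodoodddddoodddddoodddddoodddd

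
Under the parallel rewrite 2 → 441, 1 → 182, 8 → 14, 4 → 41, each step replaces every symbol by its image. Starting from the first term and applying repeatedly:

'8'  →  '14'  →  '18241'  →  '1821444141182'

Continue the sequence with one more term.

182144411824141411824118218214441

Applying the rule to each of the 13 symbols of 1821444141182 gives the pieces 182 14 441 182 41 41 41 182 41 182 182 14 441, which concatenate to the answer.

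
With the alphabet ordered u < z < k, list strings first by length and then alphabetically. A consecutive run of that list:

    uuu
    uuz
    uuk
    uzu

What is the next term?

uzz

Treat uzu as a base-3 numeral over the given alphabet and add one, carrying through any trailing k's.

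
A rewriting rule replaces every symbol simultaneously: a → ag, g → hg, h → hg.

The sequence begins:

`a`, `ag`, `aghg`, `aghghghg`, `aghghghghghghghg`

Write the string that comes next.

Rewriting the 16 symbols of aghghghghghghghg one by one yields ag hg hg hg hg hg hg hg hg hg hg hg hg hg hg hg; concatenated:

aghghghghghghghghghghghghghghghg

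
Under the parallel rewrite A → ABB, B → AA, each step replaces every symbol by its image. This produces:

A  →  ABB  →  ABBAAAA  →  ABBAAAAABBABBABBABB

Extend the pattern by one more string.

ABBAAAAABBABBABBABBABBAAAAABBAAAAABBAAAAABBAAAA

Applying the rule to each of the 19 symbols of ABBAAAAABBABBABBABB gives the pieces ABB AA AA ABB ABB ABB ABB ABB AA AA ABB AA AA ABB AA AA ABB AA AA, which concatenate to the answer.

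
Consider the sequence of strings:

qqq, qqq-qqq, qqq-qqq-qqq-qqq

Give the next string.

qqq-qqq-qqq-qqq-qqq-qqq-qqq-qqq

Every step duplicates the string with '-' between the halves.
One more doubling of qqq-qqq-qqq-qqq gives the answer.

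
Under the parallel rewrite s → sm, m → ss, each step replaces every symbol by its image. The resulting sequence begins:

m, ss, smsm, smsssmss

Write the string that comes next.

Expanding smsssmss: s→sm, m→ss, s→sm, s→sm, s→sm, m→ss, s→sm, s→sm. Concatenated: sm ss sm sm sm ss sm sm.

smsssmsmsmsssmsm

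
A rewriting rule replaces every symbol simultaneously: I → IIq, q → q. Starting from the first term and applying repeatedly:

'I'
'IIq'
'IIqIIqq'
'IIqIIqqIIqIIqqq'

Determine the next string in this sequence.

IIqIIqqIIqIIqqqIIqIIqqIIqIIqqqq

Replace each of the 15 characters of IIqIIqqIIqIIqqq in place — IIq IIq q IIq IIq q q IIq IIq q IIq IIq q q q — and concatenate.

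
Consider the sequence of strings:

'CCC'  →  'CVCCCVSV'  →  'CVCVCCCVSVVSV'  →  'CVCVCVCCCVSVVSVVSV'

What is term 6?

s(k+1) = CV·s(k)·VSV, so each term gains CV as a prefix and VSV as a suffix.
From CVCVCVCCCVSVVSVVSV, 2 further steps: CVCVCVCCCVSVVSVVSV → CVCVCVCVCCCVSVVSVVSVVSV → (answer).

CVCVCVCVCVCCCVSVVSVVSVVSVVSV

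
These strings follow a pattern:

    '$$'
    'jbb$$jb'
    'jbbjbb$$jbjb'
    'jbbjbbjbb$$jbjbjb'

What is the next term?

Each term wraps the previous one in jbb on the left and jb on the right.
Applying this once more to jbbjbbjbb$$jbjbjb:

jbbjbbjbbjbb$$jbjbjbjb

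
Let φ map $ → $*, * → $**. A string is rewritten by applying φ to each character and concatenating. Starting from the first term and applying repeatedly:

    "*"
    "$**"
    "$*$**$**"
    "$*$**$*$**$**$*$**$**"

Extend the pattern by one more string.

$*$**$*$**$**$*$**$*$**$**$*$**$**$*$**$*$**$**$*$**$**

Replace each of the 21 characters of $*$**$*$**$**$*$**$** in place — $* $** $* $** $** $* $** $* $** $** $* $** $** $* $** $* $** $** $* $** $** — and concatenate.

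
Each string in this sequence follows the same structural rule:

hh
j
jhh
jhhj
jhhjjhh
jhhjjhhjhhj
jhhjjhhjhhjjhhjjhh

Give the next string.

jhhjjhhjhhjjhhjjhhjhhjjhhjhhj

Each term (from the third on) is the previous term followed by the one before it: term 3 = j·hh = jhh.
The next term joins jhhjjhhjhhjjhhjjhh and jhhjjhhjhhj.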